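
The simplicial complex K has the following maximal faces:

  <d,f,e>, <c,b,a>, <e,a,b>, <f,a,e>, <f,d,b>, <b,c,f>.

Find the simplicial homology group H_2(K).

K has 6 vertices, 12 edges, 6 triangles.
rank ∂_2 = 6, rank ∂_3 = 0 ⇒ b_2 = 6 − 6 − 0 = 0. So H_2 ≅ 0.

H_2 ≅ 0.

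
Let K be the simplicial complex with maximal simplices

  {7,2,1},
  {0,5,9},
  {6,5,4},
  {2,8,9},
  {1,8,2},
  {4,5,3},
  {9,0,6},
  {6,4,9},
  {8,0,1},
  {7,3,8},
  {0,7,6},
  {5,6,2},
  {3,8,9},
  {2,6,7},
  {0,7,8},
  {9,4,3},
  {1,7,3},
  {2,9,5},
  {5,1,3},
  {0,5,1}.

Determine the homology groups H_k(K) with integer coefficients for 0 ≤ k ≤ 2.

H_0 = Z,  H_1 = Z ⊕ Z/2,  H_2 = 0.

We work with the vertex ordering 0 < 1 < 2 < 3 < 4 < 5 < 6 < 7 < 8 < 9. The simplices of K, each written with vertices in increasing order, are:

  0-simplices (10): [0], [1], [2], [3], [4], [5], [6], [7], [8], [9]
  1-simplices (30): (30 of them)
  2-simplices (20): (20 of them)

giving chain groups C_0 ≅ Z^10, C_1 ≅ Z^30, C_2 ≅ Z^20.

The boundary map ∂_1: C_1 → C_0 sends each edge [p,q] (with p < q) to q − p. For instance
  ∂[7,8] = [8] − [7].
The resulting 10×30 matrix has rank 9, and its Smith normal form has invariant factors (1,1,1,1,1,1,1,1,1).

∂_2: C_2 → C_1 maps a triangle to the signed sum of its edges. For instance
  ∂[1,2,8] = [2,8] − [1,8] + [1,2],
  ∂[3,8,9] = [8,9] − [3,9] + [3,8].
The resulting 30×20 matrix has rank 20, and its Smith normal form has invariant factors (1,1,1,1,1,1,1,1,1,1,1,1,1,1,1,1,1,1,1,2).

From H_k ≅ ker(∂_k) / im(∂_{k+1}) we obtain:

  H_0: rank C_0 − rank ∂_1 = 10 − 9 = 1, and the invariant factors of ∂_1 are all 1, so H_0 = Z.
  H_1: rank ker ∂_1 − rank ∂_2 = (30 − 9) − 20 = 1, and ∂_2 has invariant factor 2 > 1, so H_1 = Z ⊕ Z/2.
  H_2: rank ker ∂_2 − rank ∂_3 = (20 − 20) − 0 = 0, and there is no ∂_3, so H_2 = 0.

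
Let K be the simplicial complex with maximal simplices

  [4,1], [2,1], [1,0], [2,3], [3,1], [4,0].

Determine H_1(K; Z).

Order the vertices as 0 < 1 < 2 < 3 < 4. Listing each simplex with vertices in this order, K has dimension 1 with simplices:

  0-simplices (5): [0], [1], [2], [3], [4]
  1-simplices (6): [0,1], [0,4], [1,2], [1,3], [1,4], [2,3]

Hence C_0 ≅ Z^5, C_1 ≅ Z^6.

The boundary map ∂_1: C_1 → C_0 maps an edge to its endpoints' difference, ∂[p,q] = q − p. For instance
  ∂[1,4] = [4] − [1].
The resulting 5×6 matrix has rank 4, and its Smith normal form has invariant factors (1,1,1,1).

Reading off H_k = ker ∂_k / im ∂_{k+1}:

  H_1: rank ker ∂_1 − rank ∂_2 = (6 − 4) − 0 = 2, and there is no ∂_2, so H_1 = Z^2.

H_1 = Z^2.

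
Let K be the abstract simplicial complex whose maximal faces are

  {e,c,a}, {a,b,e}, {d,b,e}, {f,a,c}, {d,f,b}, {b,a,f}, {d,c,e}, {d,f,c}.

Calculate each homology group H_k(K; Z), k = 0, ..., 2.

H_0 = Z,  H_1 = 0,  H_2 = Z.

Fix the vertex order a < b < c < d < e < f and write every simplex with vertices in increasing order. Then dim K = 2 and the simplices of K are:

  0-simplices (6): a, b, c, d, e, f
  1-simplices (12): ab, ac, ae, af, bd, be, bf, cd, ce, cf, de, df
  2-simplices (8): abe, abf, ace, acf, bde, bdf, cde, cdf

so the chain groups are C_0 ≅ Z^6, C_1 ≅ Z^12, C_2 ≅ Z^8.

∂_1: C_1 → C_0 maps an edge to its endpoints' difference, ∂[p,q] = q − p. For instance
  ∂de = e − d.
The resulting 6×12 matrix has rank 5, and its Smith normal form has invariant factors (1,1,1,1,1).

∂_2: C_2 → C_1 acts by ∂[p,q,r] = [q,r] − [p,r] + [p,q]. For instance
  ∂bde = de − be + bd,
  ∂abe = be − ae + ab.
This gives a 12×8 integer matrix of rank 7; reducing to Smith normal form yields diagonal entries (1,1,1,1,1,1,1).

Now H_k = ker ∂_k / im ∂_{k+1}, so:

  H_0: rank C_0 − rank ∂_1 = 6 − 5 = 1, and the invariant factors of ∂_1 are all 1, so H_0 = Z.
  H_1: rank ker ∂_1 − rank ∂_2 = (12 − 5) − 7 = 0, and the invariant factors of ∂_2 are all 1, so H_1 = 0.
  H_2: rank ker ∂_2 − rank ∂_3 = (8 − 7) − 0 = 1, and there is no ∂_3, so H_2 = Z.

(K is a triangulation of the 2-sphere S^2.)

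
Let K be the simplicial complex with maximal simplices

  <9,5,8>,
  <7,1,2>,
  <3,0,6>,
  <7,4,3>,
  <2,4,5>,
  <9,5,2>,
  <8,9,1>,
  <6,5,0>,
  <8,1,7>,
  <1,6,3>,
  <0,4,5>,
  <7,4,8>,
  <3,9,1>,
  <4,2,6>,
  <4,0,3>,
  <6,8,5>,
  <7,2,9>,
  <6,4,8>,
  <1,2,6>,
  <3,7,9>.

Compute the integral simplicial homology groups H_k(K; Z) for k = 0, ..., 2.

Fix the vertex order 0 < 1 < 2 < 3 < 4 < 5 < 6 < 7 < 8 < 9 and write every simplex with vertices in increasing order. Then dim K = 2 and the simplices of K are:

  0-simplices (10): [0], [1], [2], [3], [4], [5], [6], [7], [8], [9]
  1-simplices (30): (30 of them)
  2-simplices (20): (20 of them)

so the chain groups are C_0 ≅ Z^10, C_1 ≅ Z^30, C_2 ≅ Z^20.

Boundary ∂_1: C_1 → C_0 sends each edge [p,q] (with p < q) to q − p.
The resulting 10×30 matrix has rank 9, and its Smith normal form has invariant factors (1,1,1,1,1,1,1,1,1).

The boundary map ∂_2: C_2 → C_1 acts by ∂[p,q,r] = [q,r] − [p,r] + [p,q]. For instance
  ∂[2,4,5] = [4,5] − [2,5] + [2,4],
  ∂[4,6,8] = [6,8] − [4,8] + [4,6].
This gives a 30×20 integer matrix of rank 20; reducing to Smith normal form yields diagonal entries (1,1,1,1,1,1,1,1,1,1,1,1,1,1,1,1,1,1,1,2).

Computing H_k = (kernel of ∂_k) / (image of ∂_{k+1}):

  H_0: rank C_0 − rank ∂_1 = 10 − 9 = 1, and the invariant factors of ∂_1 are all 1, so H_0 ≅ Z.
  H_1: rank ker ∂_1 − rank ∂_2 = (30 − 9) − 20 = 1, and ∂_2 has invariant factor 2 > 1, so H_1 ≅ Z ⊕ Z/2.
  H_2: rank ker ∂_2 − rank ∂_3 = (20 − 20) − 0 = 0, and there is no ∂_3, so H_2 ≅ 0.

(K is a triangulation of the Klein bottle.)

H_0 ≅ Z,  H_1 ≅ Z ⊕ Z/2,  H_2 = 0.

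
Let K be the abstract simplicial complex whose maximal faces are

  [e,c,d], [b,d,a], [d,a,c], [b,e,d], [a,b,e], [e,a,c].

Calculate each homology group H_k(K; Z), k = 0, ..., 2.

H_0 = Z,  H_1 = 0,  H_2 = Z.

Take the total order a < b < c < d < e on the vertex set. Then K (dimension 2) consists of the simplices:

  0-simplices (5): a, b, c, d, e
  1-simplices (9): ab, ac, ad, ae, bd, be, cd, ce, de
  2-simplices (6): abd, abe, acd, ace, bde, cde

giving chain groups C_0 ≅ Z^5, C_1 ≅ Z^9, C_2 ≅ Z^6.

Boundary ∂_1: C_1 → C_0 maps an edge to its endpoints' difference, ∂[p,q] = q − p. For instance
  ∂ae = e − a.
The resulting 5×9 matrix has rank 4, and its Smith normal form has invariant factors (1,1,1,1).

∂_2: C_2 → C_1 sends each 2-simplex [p,q,r] to [q,r] − [p,r] + [p,q]. For instance
  ∂abe = be − ae + ab,
  ∂ace = ce − ae + ac.
This gives a 9×6 integer matrix of rank 5; reducing to Smith normal form yields diagonal entries (1,1,1,1,1).

Now H_k = ker ∂_k / im ∂_{k+1}, so:

  H_0: rank C_0 − rank ∂_1 = 5 − 4 = 1, and the invariant factors of ∂_1 are all 1, so H_0 ≅ Z.
  H_1: rank ker ∂_1 − rank ∂_2 = (9 − 4) − 5 = 0, and the invariant factors of ∂_2 are all 1, so H_1 ≅ 0.
  H_2: rank ker ∂_2 − rank ∂_3 = (6 − 5) − 0 = 1, and there is no ∂_3, so H_2 ≅ Z.

As a check, the Euler characteristic is 5 − 9 + 6 = 2, which agrees with 1 − 0 + 1 = 2.
(K is a triangulation of the 2-sphere S^2.)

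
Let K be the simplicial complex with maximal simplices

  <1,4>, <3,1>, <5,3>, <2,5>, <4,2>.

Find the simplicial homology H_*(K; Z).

H_0 ≅ Z,  H_1 ≅ Z.

Fix the vertex order 1 < 2 < 3 < 4 < 5 and write every simplex with vertices in increasing order. Then dim K = 1 and the simplices of K are:

  0-simplices (5): [1], [2], [3], [4], [5]
  1-simplices (5): [1,3], [1,4], [2,4], [2,5], [3,5]

giving chain groups C_0 ≅ Z^5, C_1 ≅ Z^5.

The boundary map ∂_1: C_1 → C_0 maps an edge to its endpoints' difference, ∂[p,q] = q − p.
The 5×5 boundary matrix has rank 4 and Smith normal form diag(1,1,1,1).

Now H_k = ker ∂_k / im ∂_{k+1}, so:

  H_0: rank C_0 − rank ∂_1 = 5 − 4 = 1, and the invariant factors of ∂_1 are all 1, so H_0 = Z.
  H_1: rank ker ∂_1 − rank ∂_2 = (5 − 4) − 0 = 1, and there is no ∂_2, so H_1 = Z.

As a check, the Euler characteristic is 5 − 5 = 0, which agrees with 1 − 1 = 0.
(K is a triangulation of the circle S^1.)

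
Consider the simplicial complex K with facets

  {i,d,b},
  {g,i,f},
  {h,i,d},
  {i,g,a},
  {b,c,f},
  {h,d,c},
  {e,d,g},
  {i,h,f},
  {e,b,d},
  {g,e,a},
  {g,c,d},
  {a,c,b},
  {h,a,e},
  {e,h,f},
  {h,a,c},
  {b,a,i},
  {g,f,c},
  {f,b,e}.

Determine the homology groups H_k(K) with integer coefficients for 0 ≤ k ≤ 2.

H_0 = Z,  H_1 = Z^2,  H_2 = Z.

We work with the vertex ordering a < b < c < d < e < f < g < h < i. The simplices of K, each written with vertices in increasing order, are:

  0-simplices (9): a, b, c, d, e, f, g, h, i
  1-simplices (27): ab, ac, ae, ag, ah, ai, bc, bd, be, bf, bi, cd, cf, cg, ch, de, dg, dh, di, ef, eg, eh, fg, fh, fi, gi, hi
  2-simplices (18): abc, abi, ach, aeg, aeh, agi, bcf, bde, bdi, bef, cdg, cdh, cfg, deg, dhi, efh, fgi, fhi

Hence C_0 ≅ Z^9, C_1 ≅ Z^27, C_2 ≅ Z^18.

∂_1: C_1 → C_0 is given by ∂[p,q] = [q] − [p]. For instance
  ∂de = e − d.
The 9×27 boundary matrix has rank 8 and Smith normal form diag(1,1,1,1,1,1,1,1).

Boundary ∂_2: C_2 → C_1 acts by ∂[p,q,r] = [q,r] − [p,r] + [p,q]. For instance
  ∂bef = ef − bf + be,
  ∂bde = de − be + bd.
As a 27×18 matrix over Z this has rank 17, with invariant factors (1,1,1,1,1,1,1,1,1,1,1,1,1,1,1,1,1).

From H_k ≅ ker(∂_k) / im(∂_{k+1}) we obtain:

  H_0: rank C_0 − rank ∂_1 = 9 − 8 = 1, and the invariant factors of ∂_1 are all 1, so H_0 = Z.
  H_1: rank ker ∂_1 − rank ∂_2 = (27 − 8) − 17 = 2, and the invariant factors of ∂_2 are all 1, so H_1 = Z^2.
  H_2: rank ker ∂_2 − rank ∂_3 = (18 − 17) − 0 = 1, and there is no ∂_3, so H_2 = Z.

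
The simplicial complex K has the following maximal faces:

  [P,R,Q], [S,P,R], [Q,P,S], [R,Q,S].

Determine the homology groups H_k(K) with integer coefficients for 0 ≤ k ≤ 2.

We work with the vertex ordering P < Q < R < S. The simplices of K, each written with vertices in increasing order, are:

  0-simplices (4): P, Q, R, S
  1-simplices (6): PQ, PR, PS, QR, QS, RS
  2-simplices (4): PQR, PQS, PRS, QRS

Hence C_0 ≅ Z^4, C_1 ≅ Z^6, C_2 ≅ Z^4.

∂_1: C_1 → C_0 is given by ∂[p,q] = [q] − [p].
The 4×6 boundary matrix has rank 3 and Smith normal form diag(1,1,1).

The boundary map ∂_2: C_2 → C_1 acts by ∂[p,q,r] = [q,r] − [p,r] + [p,q]. For instance
  ∂QRS = RS − QS + QR,
  ∂PQS = QS − PS + PQ.
This gives a 6×4 integer matrix of rank 3; reducing to Smith normal form yields diagonal entries (1,1,1).

Reading off H_k = ker ∂_k / im ∂_{k+1}:

  H_0: rank C_0 − rank ∂_1 = 4 − 3 = 1, and the invariant factors of ∂_1 are all 1, so H_0 ≅ Z.
  H_1: rank ker ∂_1 − rank ∂_2 = (6 − 3) − 3 = 0, and the invariant factors of ∂_2 are all 1, so H_1 ≅ 0.
  H_2: rank ker ∂_2 − rank ∂_3 = (4 − 3) − 0 = 1, and there is no ∂_3, so H_2 ≅ Z.

As a check, the Euler characteristic is 4 − 6 + 4 = 2, which agrees with 1 − 0 + 1 = 2.

H_0 = Z,  H_1 = 0,  H_2 = Z.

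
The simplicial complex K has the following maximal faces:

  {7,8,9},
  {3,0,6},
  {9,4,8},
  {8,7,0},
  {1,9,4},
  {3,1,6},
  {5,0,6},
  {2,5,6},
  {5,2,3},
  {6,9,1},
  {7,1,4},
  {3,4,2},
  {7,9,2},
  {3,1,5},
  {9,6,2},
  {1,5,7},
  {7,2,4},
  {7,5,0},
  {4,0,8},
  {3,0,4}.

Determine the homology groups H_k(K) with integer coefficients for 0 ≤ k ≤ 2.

H_0 = Z,  H_1 = Z ⊕ Z/2,  H_2 = 0.

Take the total order 0 < 1 < 2 < 3 < 4 < 5 < 6 < 7 < 8 < 9 on the vertex set. Then K (dimension 2) consists of the simplices:

  0-simplices (10): [0], [1], [2], [3], [4], [5], [6], [7], [8], [9]
  1-simplices (30): (30 of them)
  2-simplices (20): (20 of them)

Hence C_0 ≅ Z^10, C_1 ≅ Z^30, C_2 ≅ Z^20.

The boundary map ∂_1: C_1 → C_0 maps an edge to its endpoints' difference, ∂[p,q] = q − p. For instance
  ∂[2,6] = [6] − [2].
The resulting 10×30 matrix has rank 9, and its Smith normal form has invariant factors (1,1,1,1,1,1,1,1,1).

Boundary ∂_2: C_2 → C_1 maps a triangle to the signed sum of its edges. For instance
  ∂[0,3,4] = [3,4] − [0,4] + [0,3],
  ∂[1,3,5] = [3,5] − [1,5] + [1,3].
As a 30×20 matrix over Z this has rank 20, with invariant factors (1,1,1,1,1,1,1,1,1,1,1,1,1,1,1,1,1,1,1,2).

Reading off H_k = ker ∂_k / im ∂_{k+1}:

  H_0: rank C_0 − rank ∂_1 = 10 − 9 = 1, and the invariant factors of ∂_1 are all 1, so H_0 = Z.
  H_1: rank ker ∂_1 − rank ∂_2 = (30 − 9) − 20 = 1, and ∂_2 has invariant factor 2 > 1, so H_1 = Z ⊕ Z/2.
  H_2: rank ker ∂_2 − rank ∂_3 = (20 − 20) − 0 = 0, and there is no ∂_3, so H_2 = 0.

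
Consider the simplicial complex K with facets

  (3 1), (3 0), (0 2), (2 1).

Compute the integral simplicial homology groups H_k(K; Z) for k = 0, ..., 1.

Order the vertices as 0 < 1 < 2 < 3. Listing each simplex with vertices in this order, K has dimension 1 with simplices:

  0-simplices (4): [0], [1], [2], [3]
  1-simplices (4): [0,2], [0,3], [1,2], [1,3]

Hence C_0 ≅ Z^4, C_1 ≅ Z^4.

The boundary map ∂_1: C_1 → C_0 maps an edge to its endpoints' difference, ∂[p,q] = q − p.
This gives a 4×4 integer matrix of rank 3; reducing to Smith normal form yields diagonal entries (1,1,1).

Computing H_k = (kernel of ∂_k) / (image of ∂_{k+1}):

  H_0: rank C_0 − rank ∂_1 = 4 − 3 = 1, and the invariant factors of ∂_1 are all 1, so H_0 ≅ Z.
  H_1: rank ker ∂_1 − rank ∂_2 = (4 − 3) − 0 = 1, and there is no ∂_2, so H_1 ≅ Z.

(K is a triangulation of the circle S^1.)

H_0 ≅ Z,  H_1 ≅ Z.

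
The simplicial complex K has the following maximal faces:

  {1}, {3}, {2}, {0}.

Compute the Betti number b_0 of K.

We work with the vertex ordering 0 < 1 < 2 < 3. The simplices of K, each written with vertices in increasing order, are:

  0-simplices (4): [0], [1], [2], [3]

Hence C_0 ≅ Z^4.

Now H_k = ker ∂_k / im ∂_{k+1}, so:

  H_0: rank C_0 − rank ∂_1 = 4 − 0 = 4, and there is no ∂_1, so H_0 ≅ Z^4.

(K is a triangulation of a set of 4 points.)

Hence the Betti numbers are b_0 = 4.

b_0 = 4.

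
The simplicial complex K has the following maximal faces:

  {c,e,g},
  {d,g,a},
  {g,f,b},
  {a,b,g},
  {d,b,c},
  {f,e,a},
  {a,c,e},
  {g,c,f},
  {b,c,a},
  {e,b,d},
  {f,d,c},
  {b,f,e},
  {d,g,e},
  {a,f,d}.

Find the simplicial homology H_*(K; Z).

H_0 = Z,  H_1 = Z^2,  H_2 = Z.

Fix the vertex order a < b < c < d < e < f < g and write every simplex with vertices in increasing order. Then dim K = 2 and the simplices of K are:

  0-simplices (7): a, b, c, d, e, f, g
  1-simplices (21): ab, ac, ad, ae, af, ag, bc, bd, be, bf, bg, cd, ce, cf, cg, de, df, dg, ef, eg, fg
  2-simplices (14): abc, abg, ace, adf, adg, aef, bcd, bde, bef, bfg, cdf, ceg, cfg, deg

Hence C_0 ≅ Z^7, C_1 ≅ Z^21, C_2 ≅ Z^14.

Boundary ∂_1: C_1 → C_0 sends each edge [p,q] (with p < q) to q − p. For instance
  ∂ab = b − a.
As a 7×21 matrix over Z this has rank 6, with invariant factors (1,1,1,1,1,1).

The boundary map ∂_2: C_2 → C_1 sends each 2-simplex [p,q,r] to [q,r] − [p,r] + [p,q]. For instance
  ∂ceg = eg − cg + ce,
  ∂deg = eg − dg + de.
The resulting 21×14 matrix has rank 13, and its Smith normal form has invariant factors (1,1,1,1,1,1,1,1,1,1,1,1,1).

From H_k ≅ ker(∂_k) / im(∂_{k+1}) we obtain:

  H_0: rank C_0 − rank ∂_1 = 7 − 6 = 1, and the invariant factors of ∂_1 are all 1, so H_0 ≅ Z.
  H_1: rank ker ∂_1 − rank ∂_2 = (21 − 6) − 13 = 2, and the invariant factors of ∂_2 are all 1, so H_1 ≅ Z^2.
  H_2: rank ker ∂_2 − rank ∂_3 = (14 − 13) − 0 = 1, and there is no ∂_3, so H_2 ≅ Z.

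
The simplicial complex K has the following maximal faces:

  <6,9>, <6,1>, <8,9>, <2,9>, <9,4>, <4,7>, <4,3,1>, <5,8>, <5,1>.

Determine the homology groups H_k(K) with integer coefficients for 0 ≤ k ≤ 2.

Fix the vertex order 1 < 2 < 3 < 4 < 5 < 6 < 7 < 8 < 9 and write every simplex with vertices in increasing order. Then dim K = 2 and the simplices of K are:

  0-simplices (9): [1], [2], [3], [4], [5], [6], [7], [8], [9]
  1-simplices (11): [1,3], [1,4], [1,5], [1,6], [2,9], [3,4], [4,7], [4,9], [5,8], [6,9], [8,9]
  2-simplices (1): [1,3,4]

so the chain groups are C_0 ≅ Z^9, C_1 ≅ Z^11, C_2 ≅ Z^1.

The boundary map ∂_1: C_1 → C_0 maps an edge to its endpoints' difference, ∂[p,q] = q − p. For instance
  ∂[4,7] = [7] − [4].
The resulting 9×11 matrix has rank 8, and its Smith normal form has invariant factors (1,1,1,1,1,1,1,1).

Boundary ∂_2: C_2 → C_1 maps a triangle to the signed sum of its edges. For instance
  ∂[1,3,4] = [3,4] − [1,4] + [1,3].
The 11×1 boundary matrix has rank 1 and Smith normal form diag(1).

Computing H_k = (kernel of ∂_k) / (image of ∂_{k+1}):

  H_0: rank C_0 − rank ∂_1 = 9 − 8 = 1, and the invariant factors of ∂_1 are all 1, so H_0 = Z.
  H_1: rank ker ∂_1 − rank ∂_2 = (11 − 8) − 1 = 2, and the invariant factors of ∂_2 are all 1, so H_1 = Z^2.
  H_2: rank ker ∂_2 − rank ∂_3 = (1 − 1) − 0 = 0, and there is no ∂_3, so H_2 = 0.

H_0 = Z,  H_1 = Z^2,  H_2 = 0.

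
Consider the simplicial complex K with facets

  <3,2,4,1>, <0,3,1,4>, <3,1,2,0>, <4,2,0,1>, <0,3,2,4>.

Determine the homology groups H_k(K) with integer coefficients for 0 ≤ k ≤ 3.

K has 5 vertices, 10 edges, 10 triangles, 5 3-simplices.
rank ∂_0 = 0, rank ∂_1 = 4 ⇒ b_0 = 5 − 0 − 4 = 1; all invariant factors of ∂_1 are 1 so no torsion. So H_0 = Z.
rank ∂_1 = 4, rank ∂_2 = 6 ⇒ b_1 = 10 − 4 − 6 = 0; all invariant factors of ∂_2 are 1 so no torsion. So H_1 = 0.
rank ∂_2 = 6, rank ∂_3 = 4 ⇒ b_2 = 10 − 6 − 4 = 0; all invariant factors of ∂_3 are 1 so no torsion. So H_2 = 0.
rank ∂_3 = 4, rank ∂_4 = 0 ⇒ b_3 = 5 − 4 − 0 = 1. So H_3 = Z.

H_0 ≅ Z,  H_1 = 0,  H_2 = 0,  H_3 ≅ Z.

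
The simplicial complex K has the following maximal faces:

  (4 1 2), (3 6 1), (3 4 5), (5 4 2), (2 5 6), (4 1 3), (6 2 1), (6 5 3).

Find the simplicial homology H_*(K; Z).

H_0 ≅ Z,  H_1 = 0,  H_2 ≅ Z.

Fix the vertex order 1 < 2 < 3 < 4 < 5 < 6 and write every simplex with vertices in increasing order. Then dim K = 2 and the simplices of K are:

  0-simplices (6): [1], [2], [3], [4], [5], [6]
  1-simplices (12): [1,2], [1,3], [1,4], [1,6], [2,4], [2,5], [2,6], [3,4], [3,5], [3,6], [4,5], [5,6]
  2-simplices (8): [1,2,4], [1,2,6], [1,3,4], [1,3,6], [2,4,5], [2,5,6], [3,4,5], [3,5,6]

Hence C_0 ≅ Z^6, C_1 ≅ Z^12, C_2 ≅ Z^8.

Boundary ∂_1: C_1 → C_0 is given by ∂[p,q] = [q] − [p].
This gives a 6×12 integer matrix of rank 5; reducing to Smith normal form yields diagonal entries (1,1,1,1,1).

∂_2: C_2 → C_1 maps a triangle to the signed sum of its edges. For instance
  ∂[1,3,6] = [3,6] − [1,6] + [1,3],
  ∂[2,5,6] = [5,6] − [2,6] + [2,5].
This gives a 12×8 integer matrix of rank 7; reducing to Smith normal form yields diagonal entries (1,1,1,1,1,1,1).

Now H_k = ker ∂_k / im ∂_{k+1}, so:

  H_0: rank C_0 − rank ∂_1 = 6 − 5 = 1, and the invariant factors of ∂_1 are all 1, so H_0 = Z.
  H_1: rank ker ∂_1 − rank ∂_2 = (12 − 5) − 7 = 0, and the invariant factors of ∂_2 are all 1, so H_1 = 0.
  H_2: rank ker ∂_2 − rank ∂_3 = (8 − 7) − 0 = 1, and there is no ∂_3, so H_2 = Z.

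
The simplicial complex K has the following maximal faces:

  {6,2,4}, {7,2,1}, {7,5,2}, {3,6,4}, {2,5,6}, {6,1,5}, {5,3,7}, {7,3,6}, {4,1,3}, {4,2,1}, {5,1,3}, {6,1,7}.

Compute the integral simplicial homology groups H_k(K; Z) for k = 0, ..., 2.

H_0 ≅ Z,  H_1 ≅ Z/2Z,  H_2 = 0.

K has 7 vertices, 18 edges, 12 triangles.
rank ∂_0 = 0, rank ∂_1 = 6 ⇒ b_0 = 7 − 0 − 6 = 1; all invariant factors of ∂_1 are 1 so no torsion. So H_0 ≅ Z.
rank ∂_1 = 6, rank ∂_2 = 12 ⇒ b_1 = 18 − 6 − 12 = 0; ∂_2 has invariant factor(s) [2] giving torsion. So H_1 ≅ Z/2Z.
rank ∂_2 = 12, rank ∂_3 = 0 ⇒ b_2 = 12 − 12 − 0 = 0. So H_2 ≅ 0.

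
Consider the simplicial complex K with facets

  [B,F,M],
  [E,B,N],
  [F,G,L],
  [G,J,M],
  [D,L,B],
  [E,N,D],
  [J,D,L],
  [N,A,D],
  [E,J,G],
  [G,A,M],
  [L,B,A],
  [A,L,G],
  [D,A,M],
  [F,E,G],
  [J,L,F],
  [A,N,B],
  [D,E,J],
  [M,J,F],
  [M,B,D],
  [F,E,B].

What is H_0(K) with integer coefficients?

We work with the vertex ordering A < B < D < E < F < G < J < L < M < N. The simplices of K, each written with vertices in increasing order, are:

  0-simplices (10): A, B, D, E, F, G, J, L, M, N
  1-simplices (30): AB, AD, AG, AL, AM, AN, BD, BE, BF, BL, BM, BN, DE, DJ, DL, DM, DN, EF, EG, EJ, EN, FG, FJ, FL, FM, GJ, GL, GM, JL, JM
  2-simplices (20): ABL, ABN, ADM, ADN, AGL, AGM, BDL, BDM, BEF, BEN, BFM, DEJ, DEN, DJL, EFG, EGJ, FGL, FJL, FJM, GJM

giving chain groups C_0 ≅ Z^10, C_1 ≅ Z^30, C_2 ≅ Z^20.

Boundary ∂_1: C_1 → C_0 is given by ∂[p,q] = [q] − [p]. For instance
  ∂FJ = J − F.
As a 10×30 matrix over Z this has rank 9, with invariant factors (1,1,1,1,1,1,1,1,1).

Boundary ∂_2: C_2 → C_1 acts by ∂[p,q,r] = [q,r] − [p,r] + [p,q]. For instance
  ∂DEJ = EJ − DJ + DE,
  ∂BDM = DM − BM + BD.
As a 30×20 matrix over Z this has rank 20, with invariant factors (1,1,1,1,1,1,1,1,1,1,1,1,1,1,1,1,1,1,1,2).

Now H_k = ker ∂_k / im ∂_{k+1}, so:

  H_0: rank C_0 − rank ∂_1 = 10 − 9 = 1, and the invariant factors of ∂_1 are all 1, so H_0 = Z.

H_0 = Z.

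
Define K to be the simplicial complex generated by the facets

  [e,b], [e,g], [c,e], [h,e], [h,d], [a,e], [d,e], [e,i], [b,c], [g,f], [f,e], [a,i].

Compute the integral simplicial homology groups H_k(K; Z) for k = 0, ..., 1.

Order the vertices as a < b < c < d < e < f < g < h < i. Listing each simplex with vertices in this order, K has dimension 1 with simplices:

  0-simplices (9): a, b, c, d, e, f, g, h, i
  1-simplices (12): ae, ai, bc, be, ce, de, dh, ef, eg, eh, ei, fg

Hence C_0 ≅ Z^9, C_1 ≅ Z^12.

Boundary ∂_1: C_1 → C_0 is given by ∂[p,q] = [q] − [p]. For instance
  ∂bc = c − b.
As a 9×12 matrix over Z this has rank 8, with invariant factors (1,1,1,1,1,1,1,1).

Reading off H_k = ker ∂_k / im ∂_{k+1}:

  H_0: rank C_0 − rank ∂_1 = 9 − 8 = 1, and the invariant factors of ∂_1 are all 1, so H_0 = Z.
  H_1: rank ker ∂_1 − rank ∂_2 = (12 − 8) − 0 = 4, and there is no ∂_2, so H_1 = Z^4.

(K is a triangulation of a wedge of 4 circles.)

H_0 ≅ Z,  H_1 ≅ Z^4.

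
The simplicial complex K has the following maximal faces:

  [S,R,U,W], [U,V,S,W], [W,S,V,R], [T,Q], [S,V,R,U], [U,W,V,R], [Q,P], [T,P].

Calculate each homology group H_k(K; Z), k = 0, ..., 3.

Order the vertices as P < Q < R < S < T < U < V < W. Listing each simplex with vertices in this order, K has dimension 3 with simplices:

  0-simplices (8): P, Q, R, S, T, U, V, W
  1-simplices (13): PQ, PT, QT, RS, RU, RV, RW, SU, SV, SW, UV, UW, VW
  2-simplices (10): RSU, RSV, RSW, RUV, RUW, RVW, SUV, SUW, SVW, UVW
  3-simplices (5): RSUV, RSUW, RSVW, RUVW, SUVW

giving chain groups C_0 ≅ Z^8, C_1 ≅ Z^13, C_2 ≅ Z^10, C_3 ≅ Z^5.

The boundary map ∂_1: C_1 → C_0 sends each edge [p,q] (with p < q) to q − p. For instance
  ∂UV = V − U.
As a 8×13 matrix over Z this has rank 6, with invariant factors (1,1,1,1,1,1).

Boundary ∂_2: C_2 → C_1 maps a triangle to the signed sum of its edges. For instance
  ∂RSV = SV − RV + RS,
  ∂RUV = UV − RV + RU.
The 13×10 boundary matrix has rank 6 and Smith normal form diag(1,1,1,1,1,1).

The boundary map ∂_3: C_3 → C_2 sends each 3-simplex σ to the alternating sum Σ_i (−1)^i (σ with its i-th vertex removed). For instance
  ∂SUVW = UVW − SVW + SUW − SUV,
  ∂RUVW = UVW − RVW + RUW − RUV.
The resulting 10×5 matrix has rank 4, and its Smith normal form has invariant factors (1,1,1,1).

Computing H_k = (kernel of ∂_k) / (image of ∂_{k+1}):

  H_0: rank C_0 − rank ∂_1 = 8 − 6 = 2, and the invariant factors of ∂_1 are all 1, so H_0 = Z^2.
  H_1: rank ker ∂_1 − rank ∂_2 = (13 − 6) − 6 = 1, and the invariant factors of ∂_2 are all 1, so H_1 = Z.
  H_2: rank ker ∂_2 − rank ∂_3 = (10 − 6) − 4 = 0, and the invariant factors of ∂_3 are all 1, so H_2 = 0.
  H_3: rank ker ∂_3 − rank ∂_4 = (5 − 4) − 0 = 1, and there is no ∂_4, so H_3 = Z.

As a check, the Euler characteristic is 8 − 13 + 10 − 5 = 0, which agrees with 2 − 1 + 0 − 1 = 0.
(K is a triangulation of the disjoint union of the circle S^1 and the 3-sphere S^3.)

H_0 ≅ Z^2,  H_1 ≅ Z,  H_2 = 0,  H_3 ≅ Z.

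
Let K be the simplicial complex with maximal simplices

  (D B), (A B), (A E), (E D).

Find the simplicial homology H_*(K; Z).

Take the total order A < B < D < E on the vertex set. Then K (dimension 1) consists of the simplices:

  0-simplices (4): A, B, D, E
  1-simplices (4): AB, AE, BD, DE

giving chain groups C_0 ≅ Z^4, C_1 ≅ Z^4.

Boundary ∂_1: C_1 → C_0 is given by ∂[p,q] = [q] − [p]. For instance
  ∂BD = D − B.
The resulting 4×4 matrix has rank 3, and its Smith normal form has invariant factors (1,1,1).

Reading off H_k = ker ∂_k / im ∂_{k+1}:

  H_0: rank C_0 − rank ∂_1 = 4 − 3 = 1, and the invariant factors of ∂_1 are all 1, so H_0 = Z.
  H_1: rank ker ∂_1 − rank ∂_2 = (4 − 3) − 0 = 1, and there is no ∂_2, so H_1 = Z.

As a check, the Euler characteristic is 4 − 4 = 0, which agrees with 1 − 1 = 0.

H_0 = Z,  H_1 = Z.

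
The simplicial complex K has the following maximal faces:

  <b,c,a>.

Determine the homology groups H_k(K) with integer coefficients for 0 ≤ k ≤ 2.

H_0 ≅ Z,  H_1 = 0,  H_2 = 0.

Take the total order a < b < c on the vertex set. Then K (dimension 2) consists of the simplices:

  0-simplices (3): a, b, c
  1-simplices (3): ab, ac, bc
  2-simplices (1): abc

so the chain groups are C_0 ≅ Z^3, C_1 ≅ Z^3, C_2 ≅ Z^1.

The boundary map ∂_1: C_1 → C_0 maps an edge to its endpoints' difference, ∂[p,q] = q − p. For instance
  ∂ab = b − a.
This gives a 3×3 integer matrix of rank 2; reducing to Smith normal form yields diagonal entries (1,1).

∂_2: C_2 → C_1 sends each 2-simplex [p,q,r] to [q,r] − [p,r] + [p,q]. For instance
  ∂abc = bc − ac + ab.
As a 3×1 matrix over Z this has rank 1, with invariant factors (1).

Computing H_k = (kernel of ∂_k) / (image of ∂_{k+1}):

  H_0: rank C_0 − rank ∂_1 = 3 − 2 = 1, and the invariant factors of ∂_1 are all 1, so H_0 ≅ Z.
  H_1: rank ker ∂_1 − rank ∂_2 = (3 − 2) − 1 = 0, and the invariant factors of ∂_2 are all 1, so H_1 ≅ 0.
  H_2: rank ker ∂_2 − rank ∂_3 = (1 − 1) − 0 = 0, and there is no ∂_3, so H_2 ≅ 0.

As a check, the Euler characteristic is 3 − 3 + 1 = 1, which agrees with 1 − 0 + 0 = 1.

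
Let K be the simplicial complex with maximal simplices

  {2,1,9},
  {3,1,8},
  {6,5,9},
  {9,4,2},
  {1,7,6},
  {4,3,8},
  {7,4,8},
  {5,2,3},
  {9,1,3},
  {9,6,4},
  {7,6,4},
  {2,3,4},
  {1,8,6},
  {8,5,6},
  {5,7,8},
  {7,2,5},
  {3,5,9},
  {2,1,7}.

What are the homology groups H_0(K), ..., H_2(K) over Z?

H_0 = Z,  H_1 = Z ⊕ Z/2,  H_2 = 0.

Fix the vertex order 1 < 2 < 3 < 4 < 5 < 6 < 7 < 8 < 9 and write every simplex with vertices in increasing order. Then dim K = 2 and the simplices of K are:

  0-simplices (9): [1], [2], [3], [4], [5], [6], [7], [8], [9]
  1-simplices (27): (27 of them)
  2-simplices (18): [1,2,7], [1,2,9], [1,3,8], [1,3,9], [1,6,7], [1,6,8], [2,3,4], [2,3,5], [2,4,9], [2,5,7], [3,4,8], [3,5,9], [4,6,7], [4,6,9], [4,7,8], [5,6,8], [5,6,9], [5,7,8]

so the chain groups are C_0 ≅ Z^9, C_1 ≅ Z^27, C_2 ≅ Z^18.

The boundary map ∂_1: C_1 → C_0 is given by ∂[p,q] = [q] − [p].
The 9×27 boundary matrix has rank 8 and Smith normal form diag(1,1,1,1,1,1,1,1).

Boundary ∂_2: C_2 → C_1 sends each 2-simplex [p,q,r] to [q,r] − [p,r] + [p,q]. For instance
  ∂[4,6,7] = [6,7] − [4,7] + [4,6],
  ∂[1,6,7] = [6,7] − [1,7] + [1,6].
This gives a 27×18 integer matrix of rank 18; reducing to Smith normal form yields diagonal entries (1,1,1,1,1,1,1,1,1,1,1,1,1,1,1,1,1,2).

Computing H_k = (kernel of ∂_k) / (image of ∂_{k+1}):

  H_0: rank C_0 − rank ∂_1 = 9 − 8 = 1, and the invariant factors of ∂_1 are all 1, so H_0 = Z.
  H_1: rank ker ∂_1 − rank ∂_2 = (27 − 8) − 18 = 1, and ∂_2 has invariant factor 2 > 1, so H_1 = Z ⊕ Z/2.
  H_2: rank ker ∂_2 − rank ∂_3 = (18 − 18) − 0 = 0, and there is no ∂_3, so H_2 = 0.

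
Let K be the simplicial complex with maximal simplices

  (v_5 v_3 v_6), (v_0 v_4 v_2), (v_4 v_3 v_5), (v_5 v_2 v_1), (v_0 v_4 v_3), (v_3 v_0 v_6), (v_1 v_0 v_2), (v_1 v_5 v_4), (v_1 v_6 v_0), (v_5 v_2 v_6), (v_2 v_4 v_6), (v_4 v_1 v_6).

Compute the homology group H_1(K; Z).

H_1 = Z_2.

Take the total order v_0 < v_1 < v_2 < v_3 < v_4 < v_5 < v_6 on the vertex set. Then K (dimension 2) consists of the simplices:

  0-simplices (7): [v_0], [v_1], [v_2], [v_3], [v_4], [v_5], [v_6]
  1-simplices (18): (18 of them)
  2-simplices (12): (12 of them)

Hence C_0 ≅ Z^7, C_1 ≅ Z^18, C_2 ≅ Z^12.

Boundary ∂_1: C_1 → C_0 maps an edge to its endpoints' difference, ∂[p,q] = q − p. For instance
  ∂[v_4,v_6] = [v_6] − [v_4].
As a 7×18 matrix over Z this has rank 6, with invariant factors (1,1,1,1,1,1).

Boundary ∂_2: C_2 → C_1 sends each 2-simplex [p,q,r] to [q,r] − [p,r] + [p,q]. For instance
  ∂[v_0,v_2,v_4] = [v_2,v_4] − [v_0,v_4] + [v_0,v_2],
  ∂[v_1,v_4,v_5] = [v_4,v_5] − [v_1,v_5] + [v_1,v_4].
The 18×12 boundary matrix has rank 12 and Smith normal form diag(1,1,1,1,1,1,1,1,1,1,1,2).

Now H_k = ker ∂_k / im ∂_{k+1}, so:

  H_1: rank ker ∂_1 − rank ∂_2 = (18 − 6) − 12 = 0, and ∂_2 has invariant factor 2 > 1, so H_1 = Z_2.

(K is a triangulation of the real projective plane RP^2.)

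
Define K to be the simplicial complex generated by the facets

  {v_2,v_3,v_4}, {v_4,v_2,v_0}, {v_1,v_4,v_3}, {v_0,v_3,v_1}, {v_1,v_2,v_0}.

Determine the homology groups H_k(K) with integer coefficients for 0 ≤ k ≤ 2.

Take the total order v_0 < v_1 < v_2 < v_3 < v_4 on the vertex set. Then K (dimension 2) consists of the simplices:

  0-simplices (5): [v_0], [v_1], [v_2], [v_3], [v_4]
  1-simplices (10): [v_0,v_1], [v_0,v_2], [v_0,v_3], [v_0,v_4], [v_1,v_2], [v_1,v_3], [v_1,v_4], [v_2,v_3], [v_2,v_4], [v_3,v_4]
  2-simplices (5): [v_0,v_1,v_2], [v_0,v_1,v_3], [v_0,v_2,v_4], [v_1,v_3,v_4], [v_2,v_3,v_4]

so the chain groups are C_0 ≅ Z^5, C_1 ≅ Z^10, C_2 ≅ Z^5.

Boundary ∂_1: C_1 → C_0 is given by ∂[p,q] = [q] − [p]. For instance
  ∂[v_0,v_4] = [v_4] − [v_0].
The resulting 5×10 matrix has rank 4, and its Smith normal form has invariant factors (1,1,1,1).

Boundary ∂_2: C_2 → C_1 acts by ∂[p,q,r] = [q,r] − [p,r] + [p,q]. For instance
  ∂[v_0,v_2,v_4] = [v_2,v_4] − [v_0,v_4] + [v_0,v_2],
  ∂[v_1,v_3,v_4] = [v_3,v_4] − [v_1,v_4] + [v_1,v_3].
The 10×5 boundary matrix has rank 5 and Smith normal form diag(1,1,1,1,1).

Reading off H_k = ker ∂_k / im ∂_{k+1}:

  H_0: rank C_0 − rank ∂_1 = 5 − 4 = 1, and the invariant factors of ∂_1 are all 1, so H_0 ≅ Z.
  H_1: rank ker ∂_1 − rank ∂_2 = (10 − 4) − 5 = 1, and the invariant factors of ∂_2 are all 1, so H_1 ≅ Z.
  H_2: rank ker ∂_2 − rank ∂_3 = (5 − 5) − 0 = 0, and there is no ∂_3, so H_2 ≅ 0.

As a check, the Euler characteristic is 5 − 10 + 5 = 0, which agrees with 1 − 1 + 0 = 0.

H_0 ≅ Z,  H_1 ≅ Z,  H_2 = 0.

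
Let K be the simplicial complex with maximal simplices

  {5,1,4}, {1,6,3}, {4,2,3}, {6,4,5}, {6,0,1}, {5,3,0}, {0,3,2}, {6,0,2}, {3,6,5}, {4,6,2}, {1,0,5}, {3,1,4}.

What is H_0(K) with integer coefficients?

We work with the vertex ordering 0 < 1 < 2 < 3 < 4 < 5 < 6. The simplices of K, each written with vertices in increasing order, are:

  0-simplices (7): [0], [1], [2], [3], [4], [5], [6]
  1-simplices (18): [0,1], [0,2], [0,3], [0,5], [0,6], [1,3], [1,4], [1,5], [1,6], [2,3], [2,4], [2,6], [3,4], [3,5], [3,6], [4,5], [4,6], [5,6]
  2-simplices (12): [0,1,5], [0,1,6], [0,2,3], [0,2,6], [0,3,5], [1,3,4], [1,3,6], [1,4,5], [2,3,4], [2,4,6], [3,5,6], [4,5,6]

giving chain groups C_0 ≅ Z^7, C_1 ≅ Z^18, C_2 ≅ Z^12.

Boundary ∂_1: C_1 → C_0 is given by ∂[p,q] = [q] − [p]. For instance
  ∂[0,6] = [6] − [0].
This gives a 7×18 integer matrix of rank 6; reducing to Smith normal form yields diagonal entries (1,1,1,1,1,1).

The boundary map ∂_2: C_2 → C_1 sends each 2-simplex [p,q,r] to [q,r] − [p,r] + [p,q]. For instance
  ∂[0,3,5] = [3,5] − [0,5] + [0,3],
  ∂[2,4,6] = [4,6] − [2,6] + [2,4].
The 18×12 boundary matrix has rank 12 and Smith normal form diag(1,1,1,1,1,1,1,1,1,1,1,2).

Reading off H_k = ker ∂_k / im ∂_{k+1}:

  H_0: rank C_0 − rank ∂_1 = 7 − 6 = 1, and the invariant factors of ∂_1 are all 1, so H_0 = Z.

H_0 = Z.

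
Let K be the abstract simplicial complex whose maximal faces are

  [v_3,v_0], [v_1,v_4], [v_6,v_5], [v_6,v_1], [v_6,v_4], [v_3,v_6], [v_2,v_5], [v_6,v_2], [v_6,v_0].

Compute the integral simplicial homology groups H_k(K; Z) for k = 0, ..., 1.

Take the total order v_0 < v_1 < v_2 < v_3 < v_4 < v_5 < v_6 on the vertex set. Then K (dimension 1) consists of the simplices:

  0-simplices (7): [v_0], [v_1], [v_2], [v_3], [v_4], [v_5], [v_6]
  1-simplices (9): [v_0,v_3], [v_0,v_6], [v_1,v_4], [v_1,v_6], [v_2,v_5], [v_2,v_6], [v_3,v_6], [v_4,v_6], [v_5,v_6]

so the chain groups are C_0 ≅ Z^7, C_1 ≅ Z^9.

Boundary ∂_1: C_1 → C_0 is given by ∂[p,q] = [q] − [p].
The resulting 7×9 matrix has rank 6, and its Smith normal form has invariant factors (1,1,1,1,1,1).

Now H_k = ker ∂_k / im ∂_{k+1}, so:

  H_0: rank C_0 − rank ∂_1 = 7 − 6 = 1, and the invariant factors of ∂_1 are all 1, so H_0 ≅ Z.
  H_1: rank ker ∂_1 − rank ∂_2 = (9 − 6) − 0 = 3, and there is no ∂_2, so H_1 ≅ Z^3.

H_0 ≅ Z,  H_1 ≅ Z^3.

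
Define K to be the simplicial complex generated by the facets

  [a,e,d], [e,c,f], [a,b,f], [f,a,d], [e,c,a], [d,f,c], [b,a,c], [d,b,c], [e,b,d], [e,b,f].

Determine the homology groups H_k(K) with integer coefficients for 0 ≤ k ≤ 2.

K has 6 vertices, 15 edges, 10 triangles.
rank ∂_0 = 0, rank ∂_1 = 5 ⇒ b_0 = 6 − 0 − 5 = 1; all invariant factors of ∂_1 are 1 so no torsion. So H_0 ≅ Z.
rank ∂_1 = 5, rank ∂_2 = 10 ⇒ b_1 = 15 − 5 − 10 = 0; ∂_2 has invariant factor(s) [2] giving torsion. So H_1 ≅ Z/2.
rank ∂_2 = 10, rank ∂_3 = 0 ⇒ b_2 = 10 − 10 − 0 = 0. So H_2 ≅ 0.

H_0 = Z,  H_1 = Z/2,  H_2 = 0.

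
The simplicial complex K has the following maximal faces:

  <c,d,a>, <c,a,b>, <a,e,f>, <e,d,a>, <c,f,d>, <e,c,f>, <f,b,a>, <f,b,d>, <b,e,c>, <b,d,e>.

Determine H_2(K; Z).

Fix the vertex order a < b < c < d < e < f and write every simplex with vertices in increasing order. Then dim K = 2 and the simplices of K are:

  0-simplices (6): a, b, c, d, e, f
  1-simplices (15): ab, ac, ad, ae, af, bc, bd, be, bf, cd, ce, cf, de, df, ef
  2-simplices (10): abc, abf, acd, ade, aef, bce, bde, bdf, cdf, cef

so the chain groups are C_0 ≅ Z^6, C_1 ≅ Z^15, C_2 ≅ Z^10.

The boundary map ∂_1: C_1 → C_0 sends each edge [p,q] (with p < q) to q − p. For instance
  ∂ae = e − a.
The resulting 6×15 matrix has rank 5, and its Smith normal form has invariant factors (1,1,1,1,1).

Boundary ∂_2: C_2 → C_1 maps a triangle to the signed sum of its edges. For instance
  ∂abf = bf − af + ab,
  ∂aef = ef − af + ae.
The resulting 15×10 matrix has rank 10, and its Smith normal form has invariant factors (1,1,1,1,1,1,1,1,1,2).

Reading off H_k = ker ∂_k / im ∂_{k+1}:

  H_2: rank ker ∂_2 − rank ∂_3 = (10 − 10) − 0 = 0, and there is no ∂_3, so H_2 = 0.

(K is a triangulation of the real projective plane RP^2.)

H_2 ≅ 0.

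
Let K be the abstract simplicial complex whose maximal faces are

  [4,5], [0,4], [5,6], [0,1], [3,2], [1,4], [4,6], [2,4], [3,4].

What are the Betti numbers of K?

b_0 = 1, b_1 = 3.

Fix the vertex order 0 < 1 < 2 < 3 < 4 < 5 < 6 and write every simplex with vertices in increasing order. Then dim K = 1 and the simplices of K are:

  0-simplices (7): [0], [1], [2], [3], [4], [5], [6]
  1-simplices (9): [0,1], [0,4], [1,4], [2,3], [2,4], [3,4], [4,5], [4,6], [5,6]

giving chain groups C_0 ≅ Z^7, C_1 ≅ Z^9.

∂_1: C_1 → C_0 sends each edge [p,q] (with p < q) to q − p.
This gives a 7×9 integer matrix of rank 6; reducing to Smith normal form yields diagonal entries (1,1,1,1,1,1).

Now H_k = ker ∂_k / im ∂_{k+1}, so:

  H_0: rank C_0 − rank ∂_1 = 7 − 6 = 1, and the invariant factors of ∂_1 are all 1, so H_0 = Z.
  H_1: rank ker ∂_1 − rank ∂_2 = (9 − 6) − 0 = 3, and there is no ∂_2, so H_1 = Z^3.

As a check, the Euler characteristic is 7 − 9 = -2, which agrees with 1 − 3 = -2.
(K is a triangulation of a wedge of 3 circles.)

Hence the Betti numbers are b_0 = 1, b_1 = 3.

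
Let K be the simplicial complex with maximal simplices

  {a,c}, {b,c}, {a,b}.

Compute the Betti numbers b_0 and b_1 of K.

b_0 = 1, b_1 = 1.

K has 3 vertices, 3 edges.
rank ∂_0 = 0, rank ∂_1 = 2 ⇒ b_0 = 3 − 0 − 2 = 1; all invariant factors of ∂_1 are 1 so no torsion. So H_0 = Z.
rank ∂_1 = 2, rank ∂_2 = 0 ⇒ b_1 = 3 − 2 − 0 = 1. So H_1 = Z.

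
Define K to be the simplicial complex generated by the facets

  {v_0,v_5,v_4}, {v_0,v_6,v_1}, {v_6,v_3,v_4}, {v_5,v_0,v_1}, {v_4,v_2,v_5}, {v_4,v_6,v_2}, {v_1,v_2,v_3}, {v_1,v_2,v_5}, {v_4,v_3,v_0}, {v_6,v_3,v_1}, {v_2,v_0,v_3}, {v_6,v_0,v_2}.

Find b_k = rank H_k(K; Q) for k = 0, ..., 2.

K has 7 vertices, 18 edges, 12 triangles.
rank ∂_0 = 0, rank ∂_1 = 6 ⇒ b_0 = 7 − 0 − 6 = 1; all invariant factors of ∂_1 are 1 so no torsion. So H_0 = Z.
rank ∂_1 = 6, rank ∂_2 = 12 ⇒ b_1 = 18 − 6 − 12 = 0; ∂_2 has invariant factor(s) [2] giving torsion. So H_1 = Z_2.
rank ∂_2 = 12, rank ∂_3 = 0 ⇒ b_2 = 12 − 12 − 0 = 0. So H_2 = 0.

b_0 = 1, b_1 = 0, b_2 = 0.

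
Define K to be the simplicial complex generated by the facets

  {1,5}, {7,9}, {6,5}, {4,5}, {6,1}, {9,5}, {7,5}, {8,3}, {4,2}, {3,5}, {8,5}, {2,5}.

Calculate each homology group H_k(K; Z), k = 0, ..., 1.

H_0 ≅ Z,  H_1 ≅ Z^4.

Fix the vertex order 1 < 2 < 3 < 4 < 5 < 6 < 7 < 8 < 9 and write every simplex with vertices in increasing order. Then dim K = 1 and the simplices of K are:

  0-simplices (9): [1], [2], [3], [4], [5], [6], [7], [8], [9]
  1-simplices (12): [1,5], [1,6], [2,4], [2,5], [3,5], [3,8], [4,5], [5,6], [5,7], [5,8], [5,9], [7,9]

so the chain groups are C_0 ≅ Z^9, C_1 ≅ Z^12.

∂_1: C_1 → C_0 maps an edge to its endpoints' difference, ∂[p,q] = q − p.
As a 9×12 matrix over Z this has rank 8, with invariant factors (1,1,1,1,1,1,1,1).

Reading off H_k = ker ∂_k / im ∂_{k+1}:

  H_0: rank C_0 − rank ∂_1 = 9 − 8 = 1, and the invariant factors of ∂_1 are all 1, so H_0 = Z.
  H_1: rank ker ∂_1 − rank ∂_2 = (12 − 8) − 0 = 4, and there is no ∂_2, so H_1 = Z^4.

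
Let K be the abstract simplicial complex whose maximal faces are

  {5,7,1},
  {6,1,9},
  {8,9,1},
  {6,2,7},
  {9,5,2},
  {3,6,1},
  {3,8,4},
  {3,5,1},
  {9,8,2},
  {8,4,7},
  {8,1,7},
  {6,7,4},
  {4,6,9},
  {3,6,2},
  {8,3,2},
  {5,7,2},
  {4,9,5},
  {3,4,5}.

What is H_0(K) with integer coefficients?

We work with the vertex ordering 1 < 2 < 3 < 4 < 5 < 6 < 7 < 8 < 9. The simplices of K, each written with vertices in increasing order, are:

  0-simplices (9): [1], [2], [3], [4], [5], [6], [7], [8], [9]
  1-simplices (27): (27 of them)
  2-simplices (18): [1,3,5], [1,3,6], [1,5,7], [1,6,9], [1,7,8], [1,8,9], [2,3,6], [2,3,8], [2,5,7], [2,5,9], [2,6,7], [2,8,9], [3,4,5], [3,4,8], [4,5,9], [4,6,7], [4,6,9], [4,7,8]

giving chain groups C_0 ≅ Z^9, C_1 ≅ Z^27, C_2 ≅ Z^18.

The boundary map ∂_1: C_1 → C_0 sends each edge [p,q] (with p < q) to q − p. For instance
  ∂[6,9] = [9] − [6].
As a 9×27 matrix over Z this has rank 8, with invariant factors (1,1,1,1,1,1,1,1).

Boundary ∂_2: C_2 → C_1 acts by ∂[p,q,r] = [q,r] − [p,r] + [p,q]. For instance
  ∂[2,8,9] = [8,9] − [2,9] + [2,8],
  ∂[4,6,9] = [6,9] − [4,9] + [4,6].
As a 27×18 matrix over Z this has rank 17, with invariant factors (1,1,1,1,1,1,1,1,1,1,1,1,1,1,1,1,1).

Reading off H_k = ker ∂_k / im ∂_{k+1}:

  H_0: rank C_0 − rank ∂_1 = 9 − 8 = 1, and the invariant factors of ∂_1 are all 1, so H_0 ≅ Z.

(K is a triangulation of the torus T^2.)

H_0 ≅ Z.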